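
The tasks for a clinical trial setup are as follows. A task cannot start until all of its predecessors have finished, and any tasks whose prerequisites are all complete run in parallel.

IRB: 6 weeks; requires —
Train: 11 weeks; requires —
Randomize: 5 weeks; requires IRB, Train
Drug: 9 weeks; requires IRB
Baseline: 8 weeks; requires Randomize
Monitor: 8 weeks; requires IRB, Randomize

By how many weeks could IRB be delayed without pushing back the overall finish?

5

The longest chain is Train→Randomize→Baseline = 11+5+8 = 24; overall finish 24 weeks.
Longest path through IRB: 19 weeks (earliest finish 6, latest finish 11).
So IRB can slip 11 − 6 = 5 weeks.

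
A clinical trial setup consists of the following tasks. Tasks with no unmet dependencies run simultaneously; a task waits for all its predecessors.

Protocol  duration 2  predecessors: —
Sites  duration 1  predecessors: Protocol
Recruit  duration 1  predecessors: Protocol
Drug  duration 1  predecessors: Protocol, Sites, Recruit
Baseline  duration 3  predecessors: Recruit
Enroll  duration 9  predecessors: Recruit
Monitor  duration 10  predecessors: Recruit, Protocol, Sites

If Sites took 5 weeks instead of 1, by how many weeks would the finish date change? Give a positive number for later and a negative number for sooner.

Actual critical path: Protocol→Sites→Monitor = 2+1+10 = 13 ⇒ 13 weeks.
Sites is on the critical path; changing it to 5 makes that path 17 weeks.
No other chain overtakes it, so the finish is 17 weeks.
Change in finish: 17 − 13 = +4 weeks.

4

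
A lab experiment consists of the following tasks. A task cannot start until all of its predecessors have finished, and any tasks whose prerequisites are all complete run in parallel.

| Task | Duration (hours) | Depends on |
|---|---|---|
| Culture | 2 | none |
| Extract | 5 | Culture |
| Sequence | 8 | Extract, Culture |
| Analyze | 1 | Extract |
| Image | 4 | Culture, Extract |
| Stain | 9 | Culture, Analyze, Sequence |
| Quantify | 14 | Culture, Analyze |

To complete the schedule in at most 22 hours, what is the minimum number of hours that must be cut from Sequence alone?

2

Current finish: 24 hours; target: 22.
Sequence is on every critical path, so each hour cut from Sequence cuts the finish by one (this holds down to a finish of 22).
Need 24 − 22 = 2 hours off Sequence → Sequence becomes 6 hours, finish becomes 22.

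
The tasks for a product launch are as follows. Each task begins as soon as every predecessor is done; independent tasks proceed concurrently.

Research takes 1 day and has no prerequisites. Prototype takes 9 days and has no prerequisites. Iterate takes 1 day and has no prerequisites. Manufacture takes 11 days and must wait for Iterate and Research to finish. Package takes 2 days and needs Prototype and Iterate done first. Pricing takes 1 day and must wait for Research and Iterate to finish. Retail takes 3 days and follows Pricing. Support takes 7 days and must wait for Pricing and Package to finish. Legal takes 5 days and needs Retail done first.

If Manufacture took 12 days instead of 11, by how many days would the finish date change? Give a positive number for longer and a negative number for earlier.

Actual critical path: Prototype→Package→Support = 9+2+7 = 18 ⇒ 18 days.
Manufacture is off the critical path — its longest chain is 12 days, giving 6 of slack.
No other chain overtakes it, so the finish is 18 days.
Change in finish: 18 − 18 = +0 days.

0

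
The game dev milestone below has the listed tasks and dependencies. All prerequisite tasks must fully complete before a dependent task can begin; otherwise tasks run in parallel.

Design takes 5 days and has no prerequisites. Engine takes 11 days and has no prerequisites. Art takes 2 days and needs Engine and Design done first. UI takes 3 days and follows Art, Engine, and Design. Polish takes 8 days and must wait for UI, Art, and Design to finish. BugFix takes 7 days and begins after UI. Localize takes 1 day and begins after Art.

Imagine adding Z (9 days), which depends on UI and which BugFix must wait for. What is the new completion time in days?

32

Originally the plan takes 24 days.
With Z inserted, BugFix now waits for max(UI, Z).
New critical path: Engine→Art→UI→Z→BugFix = 11+2+3+9+7 = 32 ⇒ 32 days.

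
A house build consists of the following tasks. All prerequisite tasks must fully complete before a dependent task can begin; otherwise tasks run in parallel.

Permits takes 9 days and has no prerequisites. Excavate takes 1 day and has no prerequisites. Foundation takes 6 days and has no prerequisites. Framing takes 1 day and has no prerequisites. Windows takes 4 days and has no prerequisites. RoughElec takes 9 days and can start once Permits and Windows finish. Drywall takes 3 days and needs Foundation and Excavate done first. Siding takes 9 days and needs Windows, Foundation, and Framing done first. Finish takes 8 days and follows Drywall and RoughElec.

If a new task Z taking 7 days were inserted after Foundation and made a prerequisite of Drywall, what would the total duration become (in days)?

26

Originally the job takes 26 days.
With Z inserted, Drywall now waits for max(Foundation, Excavate, Z).
New critical path: Permits→RoughElec→Finish = 9+9+8 = 26 ⇒ 26 days.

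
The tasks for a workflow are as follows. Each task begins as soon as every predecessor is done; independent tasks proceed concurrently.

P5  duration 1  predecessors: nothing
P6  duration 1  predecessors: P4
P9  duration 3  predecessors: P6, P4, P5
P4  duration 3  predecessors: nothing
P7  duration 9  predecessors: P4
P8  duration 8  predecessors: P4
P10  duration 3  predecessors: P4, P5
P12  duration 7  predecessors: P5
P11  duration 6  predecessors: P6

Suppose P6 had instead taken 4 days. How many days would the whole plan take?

13

Critical path before the change: P4→P7 = 3+9 = 12 giving 12 days.
P6 has 2 days of float (longest path through it is 10).
Now P4→P6→P11 = 3+4+6 = 13 is longest, so the finish becomes 13 days.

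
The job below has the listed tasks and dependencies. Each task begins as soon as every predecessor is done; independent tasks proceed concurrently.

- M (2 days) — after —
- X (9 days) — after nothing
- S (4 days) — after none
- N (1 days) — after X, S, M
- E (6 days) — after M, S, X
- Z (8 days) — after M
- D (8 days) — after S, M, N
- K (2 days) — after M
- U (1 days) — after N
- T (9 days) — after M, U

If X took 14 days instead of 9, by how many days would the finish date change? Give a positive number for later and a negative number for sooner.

5

Actual critical path: X→N→U→T = 9+1+1+9 = 20 ⇒ 20 days.
X is on the critical path; changing it to 14 makes that path 25 days.
No other chain overtakes it, so the finish is 25 days.
Change in finish: 25 − 20 = +5 days.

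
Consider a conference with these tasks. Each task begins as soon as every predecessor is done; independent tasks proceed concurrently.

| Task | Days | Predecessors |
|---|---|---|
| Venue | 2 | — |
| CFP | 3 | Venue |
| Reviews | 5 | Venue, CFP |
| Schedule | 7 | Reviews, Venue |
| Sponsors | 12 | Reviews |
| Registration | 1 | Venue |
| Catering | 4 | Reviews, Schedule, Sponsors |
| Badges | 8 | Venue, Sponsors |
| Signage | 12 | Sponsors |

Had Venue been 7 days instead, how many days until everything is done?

Critical path before the change: Venue→CFP→Reviews→Sponsors→Signage = 2+3+5+12+12 = 34 giving 34 days.
Venue is on the critical path; changing it to 7 makes that path 39 days.
That remains the longest chain; total 39 days.

39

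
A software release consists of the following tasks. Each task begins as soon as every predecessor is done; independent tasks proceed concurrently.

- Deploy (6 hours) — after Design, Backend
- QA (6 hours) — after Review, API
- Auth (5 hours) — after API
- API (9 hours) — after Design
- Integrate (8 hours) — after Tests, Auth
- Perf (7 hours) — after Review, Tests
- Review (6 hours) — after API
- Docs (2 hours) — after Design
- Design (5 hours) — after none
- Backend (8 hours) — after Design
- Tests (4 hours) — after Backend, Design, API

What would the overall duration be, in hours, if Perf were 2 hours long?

27

Actual critical path: Design→API→Review→Perf = 5+9+6+7 = 27 ⇒ 27 hours.
Perf is on the critical path; changing it to 2 makes that path 22 hours.
New critical path: Design→API→Auth→Integrate = 5+9+5+8 = 27 ⇒ 27 hours.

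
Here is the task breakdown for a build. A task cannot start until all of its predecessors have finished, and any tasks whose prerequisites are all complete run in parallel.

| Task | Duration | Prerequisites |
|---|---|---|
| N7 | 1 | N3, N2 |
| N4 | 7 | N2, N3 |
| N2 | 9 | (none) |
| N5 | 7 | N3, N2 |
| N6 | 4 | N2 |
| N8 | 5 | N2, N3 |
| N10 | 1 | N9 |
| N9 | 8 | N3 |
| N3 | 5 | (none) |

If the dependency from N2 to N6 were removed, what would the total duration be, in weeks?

16

Before: longest chain N2→N4 = 9+7 = 16, finish 16.
Without N2→N6, N6's earliest start moves from 9 to 0.
The longest chain is now N2→N4 = 9+7 = 16, so the job takes 16 weeks.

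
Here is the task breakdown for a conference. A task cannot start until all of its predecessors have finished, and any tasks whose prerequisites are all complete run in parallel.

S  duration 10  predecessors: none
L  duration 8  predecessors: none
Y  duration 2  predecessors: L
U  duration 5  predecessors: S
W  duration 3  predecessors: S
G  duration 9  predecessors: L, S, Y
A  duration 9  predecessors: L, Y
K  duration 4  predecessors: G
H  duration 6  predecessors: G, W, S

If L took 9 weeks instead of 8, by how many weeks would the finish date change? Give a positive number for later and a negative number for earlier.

1

Critical path before the change: L→Y→G→H = 8+2+9+6 = 25 giving 25 weeks.
L is on the critical path; changing it to 9 makes that path 26 weeks.
The critical path is still L→Y→G→H; finish is now 26 weeks.
Change in finish: 26 − 25 = +1 weeks.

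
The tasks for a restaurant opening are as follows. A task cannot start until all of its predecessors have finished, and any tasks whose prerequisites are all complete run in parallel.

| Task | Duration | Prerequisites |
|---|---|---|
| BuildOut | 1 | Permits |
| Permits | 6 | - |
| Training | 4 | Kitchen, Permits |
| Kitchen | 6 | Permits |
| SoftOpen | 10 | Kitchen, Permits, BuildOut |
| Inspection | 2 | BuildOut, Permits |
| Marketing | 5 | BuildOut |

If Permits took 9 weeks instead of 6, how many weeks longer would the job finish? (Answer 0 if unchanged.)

The binding path is Permits→Kitchen→SoftOpen = 6+6+10 = 22; finish at 22 weeks.
Permits lies on that path, so at 9 weeks the path becomes 25 weeks.
That remains the longest chain; total 25 weeks.
Change in finish: 25 − 22 = +3 weeks.

3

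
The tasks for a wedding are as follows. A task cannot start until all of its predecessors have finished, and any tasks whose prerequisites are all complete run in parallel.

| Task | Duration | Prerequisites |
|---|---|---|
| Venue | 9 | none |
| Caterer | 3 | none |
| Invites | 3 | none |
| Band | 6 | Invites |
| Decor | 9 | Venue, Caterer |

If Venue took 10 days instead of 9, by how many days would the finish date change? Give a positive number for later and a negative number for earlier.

1

Actual critical path: Venue→Decor = 9+9 = 18 ⇒ 18 days.
Venue is on the critical path; changing it to 10 makes that path 19 days.
No other chain overtakes it, so the finish is 19 days.
Change in finish: 19 − 18 = +1 days.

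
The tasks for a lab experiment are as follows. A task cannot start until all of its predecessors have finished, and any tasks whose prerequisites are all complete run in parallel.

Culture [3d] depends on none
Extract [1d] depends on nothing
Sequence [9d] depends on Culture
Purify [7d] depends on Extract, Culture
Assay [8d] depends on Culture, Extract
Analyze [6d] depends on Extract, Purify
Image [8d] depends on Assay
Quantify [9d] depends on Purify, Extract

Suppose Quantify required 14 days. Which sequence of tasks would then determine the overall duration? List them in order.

Critical path before the change: Culture→Purify→Quantify = 3+7+9 = 19 giving 19 days.
Quantify is on the critical path; changing it to 14 makes that path 24 days.
No other chain overtakes it, so the finish is 24 days.

Culture, Purify, Quantify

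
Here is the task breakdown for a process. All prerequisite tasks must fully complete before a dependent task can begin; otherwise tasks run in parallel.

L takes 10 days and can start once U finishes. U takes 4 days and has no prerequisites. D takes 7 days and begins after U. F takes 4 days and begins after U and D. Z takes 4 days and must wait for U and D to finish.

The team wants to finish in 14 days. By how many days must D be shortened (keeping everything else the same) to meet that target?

Current finish: 15 days; target: 14.
D is on every critical path, so each day cut from D cuts the finish by one (this holds down to a finish of 14).
Need 15 − 14 = 1 day off D → D becomes 6 days, finish becomes 14.

1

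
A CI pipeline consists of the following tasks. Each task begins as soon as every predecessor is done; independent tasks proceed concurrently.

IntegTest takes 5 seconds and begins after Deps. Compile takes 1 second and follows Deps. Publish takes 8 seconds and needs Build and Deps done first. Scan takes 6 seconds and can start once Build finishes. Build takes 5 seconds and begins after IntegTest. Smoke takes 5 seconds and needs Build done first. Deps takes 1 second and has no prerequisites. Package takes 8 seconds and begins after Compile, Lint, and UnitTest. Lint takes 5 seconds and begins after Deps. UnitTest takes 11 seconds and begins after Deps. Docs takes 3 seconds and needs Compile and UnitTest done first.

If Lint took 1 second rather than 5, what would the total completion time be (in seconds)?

20

The binding path is Deps→UnitTest→Package = 1+11+8 = 20; finish at 20 seconds.
The longest path through Lint is only 14 seconds, so Lint has float 6.
The critical path is still Deps→UnitTest→Package; finish is now 20 seconds.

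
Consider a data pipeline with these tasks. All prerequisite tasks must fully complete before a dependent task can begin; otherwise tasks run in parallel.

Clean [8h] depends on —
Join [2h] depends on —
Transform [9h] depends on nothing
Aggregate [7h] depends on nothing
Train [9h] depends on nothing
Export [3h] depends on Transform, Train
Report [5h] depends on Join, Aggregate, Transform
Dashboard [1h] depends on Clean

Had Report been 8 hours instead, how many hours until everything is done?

Actual critical path: Transform→Report = 9+5 = 14 ⇒ 14 hours.
Report is on the critical path; changing it to 8 makes that path 17 hours.
The critical path is still Transform→Report; finish is now 17 hours.

17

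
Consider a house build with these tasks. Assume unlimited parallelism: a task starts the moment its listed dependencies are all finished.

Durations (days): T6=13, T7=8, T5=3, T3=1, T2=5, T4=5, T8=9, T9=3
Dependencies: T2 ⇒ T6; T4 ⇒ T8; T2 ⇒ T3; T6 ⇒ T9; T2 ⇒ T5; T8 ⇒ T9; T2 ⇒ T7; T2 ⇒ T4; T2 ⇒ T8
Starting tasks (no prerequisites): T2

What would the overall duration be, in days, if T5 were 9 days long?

As given, the longest chain is T2→T4→T8→T9 = 5+5+9+3 = 22, so the finish is 22 days.
T5 is off the critical path — its longest chain is 8 days, giving 14 of slack.
No other chain overtakes it, so the finish is 22 days.

22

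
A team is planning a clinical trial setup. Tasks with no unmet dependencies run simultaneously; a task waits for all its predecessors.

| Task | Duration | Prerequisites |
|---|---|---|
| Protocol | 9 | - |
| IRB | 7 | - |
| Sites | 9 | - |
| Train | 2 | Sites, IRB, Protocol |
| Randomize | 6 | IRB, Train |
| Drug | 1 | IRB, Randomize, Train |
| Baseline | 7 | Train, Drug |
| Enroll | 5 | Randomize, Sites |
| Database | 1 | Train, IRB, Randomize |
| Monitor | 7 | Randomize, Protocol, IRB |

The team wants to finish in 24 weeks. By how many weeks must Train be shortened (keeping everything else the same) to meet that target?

1

Current finish: 25 weeks; target: 24.
Train is on every critical path, so each week cut from Train cuts the finish by one (this holds down to a finish of 24).
Need 25 − 24 = 1 week off Train → Train becomes 1 week, finish becomes 24.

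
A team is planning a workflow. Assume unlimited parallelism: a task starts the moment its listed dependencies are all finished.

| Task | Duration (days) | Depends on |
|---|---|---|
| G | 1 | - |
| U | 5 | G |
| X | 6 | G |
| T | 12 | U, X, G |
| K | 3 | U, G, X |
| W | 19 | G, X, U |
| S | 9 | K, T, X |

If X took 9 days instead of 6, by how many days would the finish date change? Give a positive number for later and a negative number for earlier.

3

The binding path is G→X→T→S = 1+6+12+9 = 28; finish at 28 days.
Since X is critical, the +3 change carries straight to that chain (now 31 days).
That remains the longest chain; total 31 days.
Change in finish: 31 − 28 = +3 days.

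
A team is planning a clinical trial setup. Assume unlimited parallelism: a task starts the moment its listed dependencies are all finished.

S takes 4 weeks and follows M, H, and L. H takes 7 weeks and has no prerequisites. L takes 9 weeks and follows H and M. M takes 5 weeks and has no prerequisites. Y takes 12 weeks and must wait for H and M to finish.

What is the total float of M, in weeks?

Critical path: H→L→S = 7+9+4 = 20, so the finish is 20 weeks.
Longest path through M: 18 weeks (earliest finish 5, latest finish 7).
So M can slip 7 − 5 = 2 weeks.

2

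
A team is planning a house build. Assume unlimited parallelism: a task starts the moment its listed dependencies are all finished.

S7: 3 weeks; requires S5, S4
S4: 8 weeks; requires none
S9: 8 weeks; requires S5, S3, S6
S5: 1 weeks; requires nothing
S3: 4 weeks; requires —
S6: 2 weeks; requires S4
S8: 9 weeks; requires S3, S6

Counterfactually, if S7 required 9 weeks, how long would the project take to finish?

19

Actual critical path: S4→S6→S8 = 8+2+9 = 19 ⇒ 19 weeks.
The longest path through S7 is only 11 weeks, so S7 has float 8.
No other chain overtakes it, so the finish is 19 weeks.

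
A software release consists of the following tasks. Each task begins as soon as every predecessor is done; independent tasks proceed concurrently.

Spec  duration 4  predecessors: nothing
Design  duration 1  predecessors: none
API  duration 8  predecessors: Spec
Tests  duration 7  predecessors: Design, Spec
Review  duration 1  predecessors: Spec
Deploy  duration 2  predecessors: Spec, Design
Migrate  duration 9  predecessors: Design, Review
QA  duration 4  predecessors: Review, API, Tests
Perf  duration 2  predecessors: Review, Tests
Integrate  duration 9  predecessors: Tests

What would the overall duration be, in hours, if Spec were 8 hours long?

24

Critical path before the change: Spec→Tests→Integrate = 4+7+9 = 20 giving 20 hours.
Spec lies on that path, so at 8 hours the path becomes 24 hours.
That remains the longest chain; total 24 hours.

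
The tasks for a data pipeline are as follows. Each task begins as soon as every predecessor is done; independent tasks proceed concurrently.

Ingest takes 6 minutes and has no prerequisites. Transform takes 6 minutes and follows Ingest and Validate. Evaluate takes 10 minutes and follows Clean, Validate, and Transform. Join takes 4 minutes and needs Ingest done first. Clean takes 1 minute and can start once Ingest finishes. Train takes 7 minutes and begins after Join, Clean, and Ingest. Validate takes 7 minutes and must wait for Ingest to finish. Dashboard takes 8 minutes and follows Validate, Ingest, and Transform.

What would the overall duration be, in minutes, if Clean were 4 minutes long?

Actual critical path: Ingest→Validate→Transform→Evaluate = 6+7+6+10 = 29 ⇒ 29 minutes.
Clean is off the critical path — its longest chain is 17 minutes, giving 12 of slack.
The critical path is still Ingest→Validate→Transform→Evaluate; finish is now 29 minutes.

29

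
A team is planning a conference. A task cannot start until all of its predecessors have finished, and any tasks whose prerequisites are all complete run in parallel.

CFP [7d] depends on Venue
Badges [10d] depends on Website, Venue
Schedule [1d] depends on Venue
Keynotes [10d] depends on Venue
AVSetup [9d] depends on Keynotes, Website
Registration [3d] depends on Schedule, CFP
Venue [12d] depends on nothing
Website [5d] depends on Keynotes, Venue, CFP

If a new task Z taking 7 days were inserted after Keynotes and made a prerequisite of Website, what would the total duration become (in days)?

44

Originally the conference takes 37 days.
With Z inserted, Website now waits for max(Keynotes, Venue, CFP, Z).
New critical path: Venue→Keynotes→Z→Website→Badges = 12+10+7+5+10 = 44 ⇒ 44 days.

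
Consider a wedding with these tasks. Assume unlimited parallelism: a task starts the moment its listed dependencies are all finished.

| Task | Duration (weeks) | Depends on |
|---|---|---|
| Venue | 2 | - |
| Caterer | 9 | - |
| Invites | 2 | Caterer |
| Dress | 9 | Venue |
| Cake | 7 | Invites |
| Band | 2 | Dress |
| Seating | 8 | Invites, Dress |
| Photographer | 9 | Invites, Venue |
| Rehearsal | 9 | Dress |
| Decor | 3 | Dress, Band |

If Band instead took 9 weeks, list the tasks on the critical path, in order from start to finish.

The binding path is Venue→Dress→Rehearsal = 2+9+9 = 20; finish at 20 weeks.
Band is off the critical path — its longest chain is 16 weeks, giving 4 of slack.
New critical path: Venue→Dress→Band→Decor = 2+9+9+3 = 23 ⇒ 23 weeks.

Venue, Dress, Band, Decor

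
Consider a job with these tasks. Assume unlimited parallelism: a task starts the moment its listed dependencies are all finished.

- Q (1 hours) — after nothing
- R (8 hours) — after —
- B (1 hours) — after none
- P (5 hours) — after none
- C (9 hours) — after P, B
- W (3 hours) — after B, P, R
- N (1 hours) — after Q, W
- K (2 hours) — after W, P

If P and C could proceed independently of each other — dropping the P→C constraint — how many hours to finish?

With the dependency in place, P→C = 5+9 = 14 sets the finish at 14 hours.
Without P→C, C's earliest start moves from 5 to 1.
New critical path: R→W→K = 8+3+2 = 13 ⇒ 13 hours.

13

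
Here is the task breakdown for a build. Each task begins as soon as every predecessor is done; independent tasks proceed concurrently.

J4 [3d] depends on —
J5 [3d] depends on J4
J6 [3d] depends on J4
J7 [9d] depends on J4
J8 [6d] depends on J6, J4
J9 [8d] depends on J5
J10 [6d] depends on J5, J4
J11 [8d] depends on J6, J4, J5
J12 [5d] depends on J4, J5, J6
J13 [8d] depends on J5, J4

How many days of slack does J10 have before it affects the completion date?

2

J4→J5→J9 = 3+3+8 = 14 sets the makespan at 14 days.
The longest chain containing J10 totals 12 days.
Float = 14 − 12 = 2.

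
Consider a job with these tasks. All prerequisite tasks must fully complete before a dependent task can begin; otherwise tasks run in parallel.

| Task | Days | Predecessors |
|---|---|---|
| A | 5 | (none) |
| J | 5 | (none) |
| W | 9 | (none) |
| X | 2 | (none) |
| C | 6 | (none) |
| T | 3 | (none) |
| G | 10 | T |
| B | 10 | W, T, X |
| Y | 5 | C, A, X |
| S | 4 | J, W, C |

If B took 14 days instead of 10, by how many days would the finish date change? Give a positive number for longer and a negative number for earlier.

Actual critical path: W→B = 9+10 = 19 ⇒ 19 days.
B lies on that path, so at 14 days the path becomes 23 days.
That remains the longest chain; total 23 days.
Change in finish: 23 − 19 = +4 days.

4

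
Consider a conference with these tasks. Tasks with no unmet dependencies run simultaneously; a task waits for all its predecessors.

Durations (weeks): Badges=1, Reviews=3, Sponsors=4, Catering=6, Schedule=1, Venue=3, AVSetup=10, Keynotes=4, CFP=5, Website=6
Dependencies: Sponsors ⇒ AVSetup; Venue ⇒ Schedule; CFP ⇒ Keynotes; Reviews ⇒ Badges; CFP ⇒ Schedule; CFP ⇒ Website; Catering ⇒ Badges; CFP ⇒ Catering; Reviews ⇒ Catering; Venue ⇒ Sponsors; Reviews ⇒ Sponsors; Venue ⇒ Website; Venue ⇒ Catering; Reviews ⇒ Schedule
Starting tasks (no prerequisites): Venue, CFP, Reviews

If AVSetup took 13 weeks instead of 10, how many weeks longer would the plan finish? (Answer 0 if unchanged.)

The binding path is Venue→Sponsors→AVSetup = 3+4+10 = 17; finish at 17 weeks.
AVSetup is on the critical path; changing it to 13 makes that path 20 weeks.
No other chain overtakes it, so the finish is 20 weeks.
Change in finish: 20 − 17 = +3 weeks.

3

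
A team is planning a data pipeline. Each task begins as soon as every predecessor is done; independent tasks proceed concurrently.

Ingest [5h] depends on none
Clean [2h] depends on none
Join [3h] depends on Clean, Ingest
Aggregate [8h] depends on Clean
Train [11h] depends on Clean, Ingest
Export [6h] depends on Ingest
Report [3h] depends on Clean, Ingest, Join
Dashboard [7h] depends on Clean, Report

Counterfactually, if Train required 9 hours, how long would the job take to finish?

Critical path before the change: Ingest→Join→Report→Dashboard = 5+3+3+7 = 18 giving 18 hours.
The longest path through Train is only 16 hours, so Train has float 2.
The critical path is still Ingest→Join→Report→Dashboard; finish is now 18 hours.

18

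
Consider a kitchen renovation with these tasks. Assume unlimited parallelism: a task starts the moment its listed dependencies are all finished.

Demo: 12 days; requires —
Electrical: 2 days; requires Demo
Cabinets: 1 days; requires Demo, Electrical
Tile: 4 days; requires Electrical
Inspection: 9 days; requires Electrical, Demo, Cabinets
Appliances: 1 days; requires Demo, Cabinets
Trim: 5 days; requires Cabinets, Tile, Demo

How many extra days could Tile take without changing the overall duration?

Critical path: Demo→Electrical→Cabinets→Inspection = 12+2+1+9 = 24, so the finish is 24 days.
Longest path through Tile: 23 days (earliest finish 18, latest finish 19).
Slack of Tile = 15 − 14 = 1 day.

1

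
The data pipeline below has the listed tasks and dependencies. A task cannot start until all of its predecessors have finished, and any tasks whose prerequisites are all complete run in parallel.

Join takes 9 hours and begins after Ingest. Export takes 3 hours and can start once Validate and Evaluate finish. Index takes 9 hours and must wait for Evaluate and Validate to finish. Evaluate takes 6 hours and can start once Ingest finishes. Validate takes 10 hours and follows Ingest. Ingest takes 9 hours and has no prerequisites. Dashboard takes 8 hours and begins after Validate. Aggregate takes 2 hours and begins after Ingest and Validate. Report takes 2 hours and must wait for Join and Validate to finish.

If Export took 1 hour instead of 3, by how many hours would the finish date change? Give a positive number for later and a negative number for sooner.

Baseline: Ingest→Validate→Index = 9+10+9 = 28 → 28 hours.
Export has 6 hours of float (longest path through it is 22).
That remains the longest chain; total 28 hours.
Change in finish: 28 − 28 = +0 hours.

0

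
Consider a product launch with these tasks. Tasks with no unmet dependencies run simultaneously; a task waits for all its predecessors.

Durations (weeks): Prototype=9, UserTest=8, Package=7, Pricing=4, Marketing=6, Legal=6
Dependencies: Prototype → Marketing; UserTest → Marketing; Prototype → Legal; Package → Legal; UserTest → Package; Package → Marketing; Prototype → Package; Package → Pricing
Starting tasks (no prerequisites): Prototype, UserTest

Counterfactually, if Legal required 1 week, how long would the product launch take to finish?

22

As given, the longest chain is Prototype→Package→Legal = 9+7+6 = 22, so the finish is 22 weeks.
Since Legal is critical, the -5 change carries straight to that chain (now 17 weeks).
The binding chain switches to Prototype→Package→Marketing = 9+7+6 = 22; finish 22 weeks.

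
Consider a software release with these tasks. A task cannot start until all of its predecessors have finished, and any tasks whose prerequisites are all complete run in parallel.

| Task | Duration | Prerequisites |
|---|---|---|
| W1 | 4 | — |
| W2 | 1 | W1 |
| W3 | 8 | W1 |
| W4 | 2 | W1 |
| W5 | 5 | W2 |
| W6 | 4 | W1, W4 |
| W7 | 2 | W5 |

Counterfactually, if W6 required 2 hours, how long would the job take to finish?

Actual critical path: W1→W2→W5→W7 = 4+1+5+2 = 12 ⇒ 12 hours.
The longest path through W6 is only 10 hours, so W6 has float 2.
That remains the longest chain; total 12 hours.

12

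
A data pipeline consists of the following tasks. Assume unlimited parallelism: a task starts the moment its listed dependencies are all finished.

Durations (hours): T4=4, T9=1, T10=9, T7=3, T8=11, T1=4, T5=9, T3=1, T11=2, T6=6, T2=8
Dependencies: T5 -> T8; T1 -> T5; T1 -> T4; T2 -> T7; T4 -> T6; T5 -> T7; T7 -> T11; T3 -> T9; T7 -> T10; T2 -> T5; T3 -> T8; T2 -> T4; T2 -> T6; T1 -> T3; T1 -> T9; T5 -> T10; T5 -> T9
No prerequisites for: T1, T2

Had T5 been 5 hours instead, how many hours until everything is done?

25

Baseline: T2→T5→T7→T10 = 8+9+3+9 = 29 → 29 hours.
T5 lies on that path, so at 5 hours the path becomes 25 hours.
The critical path is still T2→T5→T7→T10; finish is now 25 hours.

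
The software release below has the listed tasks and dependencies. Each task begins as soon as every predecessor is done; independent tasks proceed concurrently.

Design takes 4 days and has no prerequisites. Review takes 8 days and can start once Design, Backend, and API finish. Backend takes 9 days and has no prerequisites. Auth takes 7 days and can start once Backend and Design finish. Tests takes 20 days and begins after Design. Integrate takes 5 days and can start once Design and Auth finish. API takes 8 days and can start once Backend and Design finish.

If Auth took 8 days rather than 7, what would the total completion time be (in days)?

Actual critical path: Backend→API→Review = 9+8+8 = 25 ⇒ 25 days.
The longest path through Auth is only 21 days, so Auth has float 4.
That remains the longest chain; total 25 days.

25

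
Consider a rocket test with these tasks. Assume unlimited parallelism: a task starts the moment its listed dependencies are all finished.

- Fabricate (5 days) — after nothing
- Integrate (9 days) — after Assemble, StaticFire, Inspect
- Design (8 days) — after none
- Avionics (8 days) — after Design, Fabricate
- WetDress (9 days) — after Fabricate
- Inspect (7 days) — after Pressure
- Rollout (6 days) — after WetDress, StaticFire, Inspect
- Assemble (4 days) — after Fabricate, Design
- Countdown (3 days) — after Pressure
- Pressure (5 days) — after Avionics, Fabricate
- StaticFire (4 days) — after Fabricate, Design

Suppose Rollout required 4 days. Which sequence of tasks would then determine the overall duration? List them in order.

Baseline: Design→Avionics→Pressure→Inspect→Integrate = 8+8+5+7+9 = 37 → 37 days.
Rollout has 3 days of float (longest path through it is 34).
No other chain overtakes it, so the finish is 37 days.

Design, Avionics, Pressure, Inspect, Integrate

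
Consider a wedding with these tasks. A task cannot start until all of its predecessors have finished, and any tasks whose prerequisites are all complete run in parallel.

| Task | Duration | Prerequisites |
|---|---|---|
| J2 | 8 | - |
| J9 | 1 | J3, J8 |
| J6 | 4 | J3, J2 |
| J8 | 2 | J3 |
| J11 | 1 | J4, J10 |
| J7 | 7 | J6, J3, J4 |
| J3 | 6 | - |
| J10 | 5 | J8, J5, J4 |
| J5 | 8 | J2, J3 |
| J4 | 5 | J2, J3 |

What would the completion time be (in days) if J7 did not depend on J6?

22

With the dependency in place, J2→J5→J10→J11 = 8+8+5+1 = 22 sets the finish at 22 days.
Dropping J6→J7 doesn't change J7's earliest start (13); another predecessor still binds.
The longest chain is now J2→J5→J10→J11 = 8+8+5+1 = 22, so the job takes 22 days.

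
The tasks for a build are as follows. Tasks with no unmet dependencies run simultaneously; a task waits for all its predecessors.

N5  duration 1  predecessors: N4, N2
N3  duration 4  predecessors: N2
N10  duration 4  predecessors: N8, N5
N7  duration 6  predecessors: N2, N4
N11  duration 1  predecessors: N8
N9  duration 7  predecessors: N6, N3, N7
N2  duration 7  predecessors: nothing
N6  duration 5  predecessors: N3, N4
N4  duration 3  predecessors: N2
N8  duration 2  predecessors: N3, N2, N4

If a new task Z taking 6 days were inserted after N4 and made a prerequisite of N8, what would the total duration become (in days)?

Originally the job takes 23 days.
With Z inserted, N8 now waits for max(N3, N2, N4, Z).
New critical path: N2→N3→N6→N9 = 7+4+5+7 = 23 ⇒ 23 days.

23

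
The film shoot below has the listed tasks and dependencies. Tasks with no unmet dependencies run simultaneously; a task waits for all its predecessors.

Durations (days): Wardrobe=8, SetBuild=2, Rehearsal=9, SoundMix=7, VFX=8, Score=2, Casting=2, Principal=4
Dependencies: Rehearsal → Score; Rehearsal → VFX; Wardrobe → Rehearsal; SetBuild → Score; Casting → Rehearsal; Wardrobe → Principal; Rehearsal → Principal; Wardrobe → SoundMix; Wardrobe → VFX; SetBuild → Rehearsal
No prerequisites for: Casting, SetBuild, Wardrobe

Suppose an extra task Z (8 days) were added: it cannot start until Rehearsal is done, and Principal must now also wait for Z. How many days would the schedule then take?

29

Originally the schedule takes 25 days.
With Z inserted, Principal now waits for max(Rehearsal, Wardrobe, Z).
New critical path: Wardrobe→Rehearsal→Z→Principal = 8+9+8+4 = 29 ⇒ 29 days.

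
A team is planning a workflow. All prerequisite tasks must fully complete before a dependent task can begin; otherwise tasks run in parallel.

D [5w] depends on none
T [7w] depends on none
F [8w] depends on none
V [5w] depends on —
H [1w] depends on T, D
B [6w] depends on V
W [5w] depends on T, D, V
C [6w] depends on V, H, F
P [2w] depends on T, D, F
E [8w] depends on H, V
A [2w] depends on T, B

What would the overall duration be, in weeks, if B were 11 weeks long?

Baseline: T→H→E = 7+1+8 = 16 → 16 weeks.
B has 3 weeks of float (longest path through it is 13).
Now V→B→A = 5+11+2 = 18 is longest, so the finish becomes 18 weeks.

18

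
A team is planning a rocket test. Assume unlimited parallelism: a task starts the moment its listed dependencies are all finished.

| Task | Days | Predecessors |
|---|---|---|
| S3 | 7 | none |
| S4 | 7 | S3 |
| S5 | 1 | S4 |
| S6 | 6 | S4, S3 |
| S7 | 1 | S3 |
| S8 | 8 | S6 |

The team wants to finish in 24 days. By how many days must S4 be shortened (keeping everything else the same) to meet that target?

Current finish: 28 days; target: 24.
S4 is on every critical path, so each day cut from S4 cuts the finish by one (this holds down to a finish of 22).
Need 28 − 24 = 4 days off S4 → S4 becomes 3 days, finish becomes 24.

4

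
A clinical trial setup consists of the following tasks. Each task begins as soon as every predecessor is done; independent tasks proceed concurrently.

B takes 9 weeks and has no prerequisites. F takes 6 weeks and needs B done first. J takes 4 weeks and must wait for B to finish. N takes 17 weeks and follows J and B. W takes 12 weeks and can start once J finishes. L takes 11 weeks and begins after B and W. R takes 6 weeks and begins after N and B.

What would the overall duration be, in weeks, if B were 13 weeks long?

Baseline: B→J→N→R = 9+4+17+6 = 36 → 36 weeks.
Since B is critical, the +4 change carries straight to that chain (now 40 weeks).
That remains the longest chain; total 40 weeks.

40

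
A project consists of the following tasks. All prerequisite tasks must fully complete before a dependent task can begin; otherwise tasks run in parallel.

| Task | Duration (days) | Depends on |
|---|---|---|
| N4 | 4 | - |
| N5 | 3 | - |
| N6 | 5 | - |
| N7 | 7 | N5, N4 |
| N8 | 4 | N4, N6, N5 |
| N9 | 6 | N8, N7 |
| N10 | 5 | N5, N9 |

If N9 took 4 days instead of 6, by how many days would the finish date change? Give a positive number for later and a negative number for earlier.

-2

Actual critical path: N4→N7→N9→N10 = 4+7+6+5 = 22 ⇒ 22 days.
N9 is on the critical path; changing it to 4 makes that path 20 days.
No other chain overtakes it, so the finish is 20 days.
Change in finish: 20 − 22 = -2 days.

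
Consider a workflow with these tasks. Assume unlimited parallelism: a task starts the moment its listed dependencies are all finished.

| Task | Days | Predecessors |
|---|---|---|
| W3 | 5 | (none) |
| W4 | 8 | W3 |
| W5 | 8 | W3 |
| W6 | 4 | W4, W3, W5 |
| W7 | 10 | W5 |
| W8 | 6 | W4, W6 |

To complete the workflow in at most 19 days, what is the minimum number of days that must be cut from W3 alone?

4

Current finish: 23 days; target: 19.
W3 is on every critical path, so each day cut from W3 cuts the finish by one (this holds down to a finish of 19).
Need 23 − 19 = 4 days off W3 → W3 becomes 1 day, finish becomes 19.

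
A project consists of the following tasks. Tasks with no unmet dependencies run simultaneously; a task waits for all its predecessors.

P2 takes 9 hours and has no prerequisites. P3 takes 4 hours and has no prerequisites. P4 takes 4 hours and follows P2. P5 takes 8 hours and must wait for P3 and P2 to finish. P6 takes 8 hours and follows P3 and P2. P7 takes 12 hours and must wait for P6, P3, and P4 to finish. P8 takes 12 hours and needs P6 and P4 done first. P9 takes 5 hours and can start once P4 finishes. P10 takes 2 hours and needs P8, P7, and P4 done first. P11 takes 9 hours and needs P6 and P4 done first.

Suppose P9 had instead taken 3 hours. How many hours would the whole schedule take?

31

Critical path before the change: P2→P6→P7→P10 = 9+8+12+2 = 31 giving 31 hours.
P9 is off the critical path — its longest chain is 18 hours, giving 13 of slack.
No other chain overtakes it, so the finish is 31 hours.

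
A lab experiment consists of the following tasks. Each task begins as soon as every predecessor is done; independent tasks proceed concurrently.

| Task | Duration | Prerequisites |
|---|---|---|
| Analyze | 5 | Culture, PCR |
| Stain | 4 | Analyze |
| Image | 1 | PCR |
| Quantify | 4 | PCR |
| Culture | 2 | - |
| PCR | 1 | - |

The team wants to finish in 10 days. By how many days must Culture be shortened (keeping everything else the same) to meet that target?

1

Current finish: 11 days; target: 10.
Culture is on every critical path, so each day cut from Culture cuts the finish by one (this holds down to a finish of 10).
Need 11 − 10 = 1 day off Culture → Culture becomes 1 day, finish becomes 10.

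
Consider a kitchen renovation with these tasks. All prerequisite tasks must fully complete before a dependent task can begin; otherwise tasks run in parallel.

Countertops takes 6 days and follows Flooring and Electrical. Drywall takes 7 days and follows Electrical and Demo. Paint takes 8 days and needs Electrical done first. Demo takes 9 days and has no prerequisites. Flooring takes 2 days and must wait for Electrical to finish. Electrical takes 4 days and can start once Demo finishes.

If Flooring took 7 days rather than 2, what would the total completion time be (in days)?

As given, the longest chain is Demo→Electrical→Flooring→Countertops = 9+4+2+6 = 21, so the finish is 21 days.
Flooring is on the critical path; changing it to 7 makes that path 26 days.
No other chain overtakes it, so the finish is 26 days.

26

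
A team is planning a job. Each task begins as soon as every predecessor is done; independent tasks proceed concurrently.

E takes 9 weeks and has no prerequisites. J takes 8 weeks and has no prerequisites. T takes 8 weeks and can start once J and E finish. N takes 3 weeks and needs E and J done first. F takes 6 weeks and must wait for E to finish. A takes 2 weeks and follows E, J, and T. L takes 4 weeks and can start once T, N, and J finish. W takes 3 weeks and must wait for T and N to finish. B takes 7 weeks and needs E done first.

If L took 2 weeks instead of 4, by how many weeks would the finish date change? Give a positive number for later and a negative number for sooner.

The binding path is E→T→L = 9+8+4 = 21; finish at 21 weeks.
L is on the critical path; changing it to 2 makes that path 19 weeks.
Now E→T→W = 9+8+3 = 20 is longest, so the finish becomes 20 weeks.
Change in finish: 20 − 21 = -1 weeks.

-1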